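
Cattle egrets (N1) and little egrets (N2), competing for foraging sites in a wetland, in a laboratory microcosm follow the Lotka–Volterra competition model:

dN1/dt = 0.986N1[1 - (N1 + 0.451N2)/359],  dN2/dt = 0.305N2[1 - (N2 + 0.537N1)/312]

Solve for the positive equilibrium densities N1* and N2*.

Setting both brackets to zero gives the nullclines N1 + 0.451N2 = 359 and 0.537N1 + N2 = 312.
Substituting N2 = 312 - 0.537N1 into the first: N1(1 - 0.451·0.537) = 359 - 0.451·312.
So N1* = 218/0.758 = 288, and then N2* = 312 - 0.537·288 = 157.

N1* ≈ 288, N2* ≈ 157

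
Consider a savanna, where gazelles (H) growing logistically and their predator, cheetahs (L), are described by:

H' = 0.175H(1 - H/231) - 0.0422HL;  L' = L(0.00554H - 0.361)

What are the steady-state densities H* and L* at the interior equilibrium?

H* ≈ 65.2, L* ≈ 2.98

From dL/dt = 0 with L > 0: 0.00554H* = 0.361, so H* = 65.2.
Substitute into dH/dt = 0: 0.175(1 - 65.2/231) = 0.0422L*.
The bracket is 0.718, giving L* = 0.126/0.0422 = 2.98.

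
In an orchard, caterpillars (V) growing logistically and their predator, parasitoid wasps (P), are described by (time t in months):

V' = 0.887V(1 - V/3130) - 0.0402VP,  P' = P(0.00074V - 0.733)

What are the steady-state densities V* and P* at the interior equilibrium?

From dP/dt = 0 with P > 0: 0.00074V* = 0.733, so V* = 991.
Substitute into dV/dt = 0: 0.887(1 - 991/3130) = 0.0402P*.
The bracket is 0.684, giving P* = 0.606/0.0402 = 15.1.

V* ≈ 991, P* ≈ 15.1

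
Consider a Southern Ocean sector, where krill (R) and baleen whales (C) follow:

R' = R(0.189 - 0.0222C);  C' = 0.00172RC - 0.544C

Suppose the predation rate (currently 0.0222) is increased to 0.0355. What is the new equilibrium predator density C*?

At the interior fixed point, setting dR/dt = 0 with R > 0 fixes C* = (prey growth rate)/(RC coefficient) — independent of the other coefficients.
With the change, C* = 0.189/0.0355 = 5.32; it falls from 8.51.

C* ≈ 5.32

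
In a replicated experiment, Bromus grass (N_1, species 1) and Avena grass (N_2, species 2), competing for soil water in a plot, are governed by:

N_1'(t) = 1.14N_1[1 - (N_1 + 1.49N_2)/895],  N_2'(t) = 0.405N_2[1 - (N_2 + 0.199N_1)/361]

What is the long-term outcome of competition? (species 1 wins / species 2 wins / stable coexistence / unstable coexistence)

stable coexistence

Compare the nullcline intercepts: K1/α12 = 895/1.49 = 601 > K2 = 361; K2/α21 = 361/0.199 = 1810 > K1 = 895.
Since both inequalities hold, each species can invade when rare, so the interior equilibrium is stable.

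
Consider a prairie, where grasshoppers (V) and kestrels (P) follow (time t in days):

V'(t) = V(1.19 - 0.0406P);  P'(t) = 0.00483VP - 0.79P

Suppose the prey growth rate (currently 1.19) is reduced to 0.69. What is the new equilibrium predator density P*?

P* ≈ 17

At the interior fixed point, setting dV/dt = 0 with V > 0 fixes P* = (prey growth rate)/(VP coefficient) — independent of the other coefficients.
With the change, P* = 0.69/0.0406 = 17; it falls from 29.3.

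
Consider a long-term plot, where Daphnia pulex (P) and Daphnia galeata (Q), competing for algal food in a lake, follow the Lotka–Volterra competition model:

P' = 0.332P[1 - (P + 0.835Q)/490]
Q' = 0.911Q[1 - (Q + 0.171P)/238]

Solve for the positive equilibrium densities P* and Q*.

P* ≈ 340, Q* ≈ 180

Setting both brackets to zero gives the nullclines P + 0.835Q = 490 and 0.171P + Q = 238.
Substituting Q = 238 - 0.171P into the first: P(1 - 0.835·0.171) = 490 - 0.835·238.
So P* = 291/0.857 = 340, and then Q* = 238 - 0.171·340 = 180.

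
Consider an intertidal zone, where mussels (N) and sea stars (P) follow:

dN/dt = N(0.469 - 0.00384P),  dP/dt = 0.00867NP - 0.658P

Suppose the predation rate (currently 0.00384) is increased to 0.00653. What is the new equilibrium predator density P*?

P* ≈ 71.8

At the interior fixed point, setting dN/dt = 0 with N > 0 fixes P* = (prey growth rate)/(NP coefficient) — independent of the other coefficients.
With the change, P* = 0.469/0.00653 = 71.8; it falls from 122.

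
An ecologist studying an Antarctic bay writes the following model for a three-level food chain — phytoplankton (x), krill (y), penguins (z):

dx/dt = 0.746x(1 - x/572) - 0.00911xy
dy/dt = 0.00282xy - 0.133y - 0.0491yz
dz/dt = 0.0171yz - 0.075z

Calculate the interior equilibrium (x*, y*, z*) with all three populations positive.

x* ≈ 541, y* ≈ 4.39, z* ≈ 28.4

From dz/dt = 0: 0.0171y* = 0.075, so y* = 4.39.
From dx/dt = 0: 0.746(1 - x*/572) = 0.00911·4.39, giving x* = 572·(1 - 0.0536) = 541.
From dy/dt = 0: 0.00282·541 - 0.133 = 0.0491z*, so z* = 1.39/0.0491 = 28.4.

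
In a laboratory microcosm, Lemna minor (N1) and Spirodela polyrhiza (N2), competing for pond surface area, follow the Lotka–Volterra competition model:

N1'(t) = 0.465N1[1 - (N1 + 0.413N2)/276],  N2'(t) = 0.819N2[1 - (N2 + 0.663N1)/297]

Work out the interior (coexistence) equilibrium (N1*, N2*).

N1* ≈ 211, N2* ≈ 157

Setting both brackets to zero gives the nullclines N1 + 0.413N2 = 276 and 0.663N1 + N2 = 297.
Substituting N2 = 297 - 0.663N1 into the first: N1(1 - 0.413·0.663) = 276 - 0.413·297.
So N1* = 153/0.726 = 211, and then N2* = 297 - 0.663·211 = 157.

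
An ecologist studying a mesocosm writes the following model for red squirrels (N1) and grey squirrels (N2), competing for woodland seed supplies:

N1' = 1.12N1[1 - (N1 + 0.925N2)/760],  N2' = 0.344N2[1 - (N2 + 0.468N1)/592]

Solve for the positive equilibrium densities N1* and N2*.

Setting both brackets to zero gives the nullclines N1 + 0.925N2 = 760 and 0.468N1 + N2 = 592.
Substituting N2 = 592 - 0.468N1 into the first: N1(1 - 0.925·0.468) = 760 - 0.925·592.
So N1* = 212/0.567 = 375, and then N2* = 592 - 0.468·375 = 417.

N1* ≈ 375, N2* ≈ 417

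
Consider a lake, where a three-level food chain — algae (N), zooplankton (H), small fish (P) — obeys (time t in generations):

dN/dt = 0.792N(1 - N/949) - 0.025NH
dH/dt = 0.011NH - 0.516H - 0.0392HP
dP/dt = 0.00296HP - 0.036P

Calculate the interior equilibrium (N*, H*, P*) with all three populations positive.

From dP/dt = 0: 0.00296H* = 0.036, so H* = 12.2.
From dN/dt = 0: 0.792(1 - N*/949) = 0.025·12.2, giving N* = 949·(1 - 0.384) = 585.
From dH/dt = 0: 0.011·585 - 0.516 = 0.0392P*, so P* = 5.92/0.0392 = 151.

N* ≈ 585, H* ≈ 12.2, P* ≈ 151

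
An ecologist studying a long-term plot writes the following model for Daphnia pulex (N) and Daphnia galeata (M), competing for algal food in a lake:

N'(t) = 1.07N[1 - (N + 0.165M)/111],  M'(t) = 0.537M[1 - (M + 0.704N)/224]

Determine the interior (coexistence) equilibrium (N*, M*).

Setting both brackets to zero gives the nullclines N + 0.165M = 111 and 0.704N + M = 224.
Substituting M = 224 - 0.704N into the first: N(1 - 0.165·0.704) = 111 - 0.165·224.
So N* = 74/0.884 = 83.8, and then M* = 224 - 0.704·83.8 = 165.

N* ≈ 83.8, M* ≈ 165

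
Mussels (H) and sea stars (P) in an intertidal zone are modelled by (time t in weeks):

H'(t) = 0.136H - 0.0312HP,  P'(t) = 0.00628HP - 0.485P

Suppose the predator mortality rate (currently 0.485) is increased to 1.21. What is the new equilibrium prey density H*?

At the interior fixed point, setting dP/dt = 0 with P > 0 fixes H* = (predator death rate)/(HP coefficient) — independent of the other coefficients.
With the change, H* = 1.21/0.00628 = 193; it rises from 77.2.

H* ≈ 193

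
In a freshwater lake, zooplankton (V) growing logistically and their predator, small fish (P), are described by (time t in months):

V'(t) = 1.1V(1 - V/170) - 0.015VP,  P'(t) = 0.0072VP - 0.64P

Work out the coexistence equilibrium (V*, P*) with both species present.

From dP/dt = 0 with P > 0: 0.0072V* = 0.64, so V* = 88.9.
Substitute into dV/dt = 0: 1.1(1 - 88.9/170) = 0.015P*.
The bracket is 0.477, giving P* = 0.525/0.015 = 35.

V* ≈ 88.9, P* ≈ 35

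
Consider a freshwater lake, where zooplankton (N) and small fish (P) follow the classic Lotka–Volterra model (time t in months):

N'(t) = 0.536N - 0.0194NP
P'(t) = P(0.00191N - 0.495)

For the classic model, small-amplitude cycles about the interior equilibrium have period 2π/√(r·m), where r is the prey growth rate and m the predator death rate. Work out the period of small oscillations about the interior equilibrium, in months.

Here r = 0.536 and m = 0.495, so r·m = 0.265.
ω = √0.265 = 0.515 per month, hence T = 2π/ω ≈ 12.2 months.

T ≈ 12.2 months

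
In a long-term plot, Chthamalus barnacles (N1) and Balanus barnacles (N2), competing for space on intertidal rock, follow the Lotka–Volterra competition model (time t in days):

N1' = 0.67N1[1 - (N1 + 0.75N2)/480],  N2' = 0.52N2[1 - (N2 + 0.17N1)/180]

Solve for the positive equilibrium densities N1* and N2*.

N1* ≈ 395, N2* ≈ 113

Setting both brackets to zero gives the nullclines N1 + 0.75N2 = 480 and 0.17N1 + N2 = 180.
Substituting N2 = 180 - 0.17N1 into the first: N1(1 - 0.75·0.17) = 480 - 0.75·180.
So N1* = 345/0.873 = 395, and then N2* = 180 - 0.17·395 = 113.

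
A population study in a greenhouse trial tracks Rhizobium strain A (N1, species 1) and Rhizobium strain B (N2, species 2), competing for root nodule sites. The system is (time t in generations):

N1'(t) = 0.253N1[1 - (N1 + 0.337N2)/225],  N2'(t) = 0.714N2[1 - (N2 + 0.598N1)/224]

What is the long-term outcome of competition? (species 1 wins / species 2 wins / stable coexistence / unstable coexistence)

Compare the nullcline intercepts: K1/α12 = 225/0.337 = 668 > K2 = 224; K2/α21 = 224/0.598 = 375 > K1 = 225.
Since both inequalities hold, each species can invade when rare, so the interior equilibrium is stable.

stable coexistence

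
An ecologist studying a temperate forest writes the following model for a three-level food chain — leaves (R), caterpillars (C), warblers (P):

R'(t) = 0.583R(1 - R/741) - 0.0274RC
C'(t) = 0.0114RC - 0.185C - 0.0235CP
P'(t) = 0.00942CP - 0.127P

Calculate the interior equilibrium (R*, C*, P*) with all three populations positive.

R* ≈ 271, C* ≈ 13.5, P* ≈ 124

From dP/dt = 0: 0.00942C* = 0.127, so C* = 13.5.
From dR/dt = 0: 0.583(1 - R*/741) = 0.0274·13.5, giving R* = 741·(1 - 0.634) = 271.
From dC/dt = 0: 0.0114·271 - 0.185 = 0.0235P*, so P* = 2.91/0.0235 = 124.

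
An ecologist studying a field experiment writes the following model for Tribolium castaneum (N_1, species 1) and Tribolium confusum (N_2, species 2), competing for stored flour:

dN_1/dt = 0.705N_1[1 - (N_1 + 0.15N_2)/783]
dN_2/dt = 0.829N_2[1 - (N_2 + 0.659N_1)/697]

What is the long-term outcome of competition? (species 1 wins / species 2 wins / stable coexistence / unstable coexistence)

stable coexistence

Compare the nullcline intercepts: K1/α12 = 783/0.15 = 5220 > K2 = 697; K2/α21 = 697/0.659 = 1060 > K1 = 783.
Since both inequalities hold, each species can invade when rare, so the interior equilibrium is stable.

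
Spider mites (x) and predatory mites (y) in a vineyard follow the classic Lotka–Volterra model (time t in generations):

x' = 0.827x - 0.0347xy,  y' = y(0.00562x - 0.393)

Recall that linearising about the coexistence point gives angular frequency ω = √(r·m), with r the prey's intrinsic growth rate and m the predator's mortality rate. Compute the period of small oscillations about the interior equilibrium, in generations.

Here r = 0.827 and m = 0.393, so r·m = 0.325.
ω = √0.325 = 0.57 per generation, hence T = 2π/ω ≈ 11 generations.

T ≈ 11 generations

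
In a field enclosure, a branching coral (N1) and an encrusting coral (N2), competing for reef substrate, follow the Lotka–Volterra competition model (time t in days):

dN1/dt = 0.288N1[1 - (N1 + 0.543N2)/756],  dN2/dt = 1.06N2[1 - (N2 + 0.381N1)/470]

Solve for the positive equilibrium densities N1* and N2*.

Setting both brackets to zero gives the nullclines N1 + 0.543N2 = 756 and 0.381N1 + N2 = 470.
Substituting N2 = 470 - 0.381N1 into the first: N1(1 - 0.543·0.381) = 756 - 0.543·470.
So N1* = 501/0.793 = 631, and then N2* = 470 - 0.381·631 = 229.

N1* ≈ 631, N2* ≈ 229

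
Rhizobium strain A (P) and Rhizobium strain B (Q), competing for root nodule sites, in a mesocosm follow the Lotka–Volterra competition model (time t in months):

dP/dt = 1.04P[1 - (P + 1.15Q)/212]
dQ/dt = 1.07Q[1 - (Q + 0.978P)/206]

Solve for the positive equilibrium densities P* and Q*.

Setting both brackets to zero gives the nullclines P + 1.15Q = 212 and 0.978P + Q = 206.
Substituting Q = 206 - 0.978P into the first: P(1 - 1.15·0.978) = 212 - 1.15·206.
So P* = -24.9/-0.125 = 200, and then Q* = 206 - 0.978·200 = 10.7.

P* ≈ 200, Q* ≈ 10.7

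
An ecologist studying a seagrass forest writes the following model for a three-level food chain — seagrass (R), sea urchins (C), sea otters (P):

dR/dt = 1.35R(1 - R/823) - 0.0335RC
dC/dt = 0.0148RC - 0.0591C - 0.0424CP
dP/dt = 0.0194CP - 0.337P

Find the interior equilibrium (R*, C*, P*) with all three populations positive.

R* ≈ 468, C* ≈ 17.4, P* ≈ 162

From dP/dt = 0: 0.0194C* = 0.337, so C* = 17.4.
From dR/dt = 0: 1.35(1 - R*/823) = 0.0335·17.4, giving R* = 823·(1 - 0.431) = 468.
From dC/dt = 0: 0.0148·468 - 0.0591 = 0.0424P*, so P* = 6.87/0.0424 = 162.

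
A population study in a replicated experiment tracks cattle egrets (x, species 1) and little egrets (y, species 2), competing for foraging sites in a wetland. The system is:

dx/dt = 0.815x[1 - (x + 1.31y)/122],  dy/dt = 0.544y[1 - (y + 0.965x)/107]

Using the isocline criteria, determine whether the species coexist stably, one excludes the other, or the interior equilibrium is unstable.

unstable coexistence (outcome depends on initial conditions)

Compare the nullcline intercepts: K1/α12 = 122/1.31 = 93.1 < K2 = 107; K2/α21 = 107/0.965 = 111 < K1 = 122.
Since both are reversed, neither can invade when rare; the interior point is a saddle.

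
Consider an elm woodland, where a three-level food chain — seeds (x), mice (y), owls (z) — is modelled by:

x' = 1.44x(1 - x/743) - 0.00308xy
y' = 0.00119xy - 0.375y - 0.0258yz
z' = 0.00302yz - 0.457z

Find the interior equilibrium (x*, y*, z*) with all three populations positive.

From dz/dt = 0: 0.00302y* = 0.457, so y* = 151.
From dx/dt = 0: 1.44(1 - x*/743) = 0.00308·151, giving x* = 743·(1 - 0.324) = 503.
From dy/dt = 0: 0.00119·503 - 0.375 = 0.0258z*, so z* = 0.223/0.0258 = 8.64.

x* ≈ 503, y* ≈ 151, z* ≈ 8.64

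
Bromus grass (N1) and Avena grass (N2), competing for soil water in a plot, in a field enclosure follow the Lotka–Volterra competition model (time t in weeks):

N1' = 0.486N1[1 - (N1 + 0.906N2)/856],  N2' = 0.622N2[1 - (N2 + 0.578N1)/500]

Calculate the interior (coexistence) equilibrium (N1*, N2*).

Setting both brackets to zero gives the nullclines N1 + 0.906N2 = 856 and 0.578N1 + N2 = 500.
Substituting N2 = 500 - 0.578N1 into the first: N1(1 - 0.906·0.578) = 856 - 0.906·500.
So N1* = 403/0.476 = 846, and then N2* = 500 - 0.578·846 = 11.

N1* ≈ 846, N2* ≈ 11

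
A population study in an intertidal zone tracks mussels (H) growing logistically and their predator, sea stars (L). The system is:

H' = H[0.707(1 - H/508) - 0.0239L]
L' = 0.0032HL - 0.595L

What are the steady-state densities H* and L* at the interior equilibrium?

From dL/dt = 0 with L > 0: 0.0032H* = 0.595, so H* = 186.
Substitute into dH/dt = 0: 0.707(1 - 186/508) = 0.0239L*.
The bracket is 0.634, giving L* = 0.448/0.0239 = 18.8.

H* ≈ 186, L* ≈ 18.8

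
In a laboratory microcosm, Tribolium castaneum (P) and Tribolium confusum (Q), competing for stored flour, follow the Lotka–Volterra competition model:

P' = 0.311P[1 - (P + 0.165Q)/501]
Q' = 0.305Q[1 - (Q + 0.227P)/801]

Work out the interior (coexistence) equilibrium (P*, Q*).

P* ≈ 383, Q* ≈ 714

Setting both brackets to zero gives the nullclines P + 0.165Q = 501 and 0.227P + Q = 801.
Substituting Q = 801 - 0.227P into the first: P(1 - 0.165·0.227) = 501 - 0.165·801.
So P* = 369/0.963 = 383, and then Q* = 801 - 0.227·383 = 714.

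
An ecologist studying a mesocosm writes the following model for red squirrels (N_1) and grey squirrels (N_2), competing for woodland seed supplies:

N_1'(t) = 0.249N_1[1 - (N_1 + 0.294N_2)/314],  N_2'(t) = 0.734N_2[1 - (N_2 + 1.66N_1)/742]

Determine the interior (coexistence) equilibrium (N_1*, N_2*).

N_1* ≈ 187, N_2* ≈ 431

Setting both brackets to zero gives the nullclines N_1 + 0.294N_2 = 314 and 1.66N_1 + N_2 = 742.
Substituting N_2 = 742 - 1.66N_1 into the first: N_1(1 - 0.294·1.66) = 314 - 0.294·742.
So N_1* = 95.9/0.512 = 187, and then N_2* = 742 - 1.66·187 = 431.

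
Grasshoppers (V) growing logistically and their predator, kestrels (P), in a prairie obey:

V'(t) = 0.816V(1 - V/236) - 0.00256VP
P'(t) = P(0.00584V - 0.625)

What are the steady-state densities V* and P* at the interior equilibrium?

V* ≈ 107, P* ≈ 174

From dP/dt = 0 with P > 0: 0.00584V* = 0.625, so V* = 107.
Substitute into dV/dt = 0: 0.816(1 - 107/236) = 0.00256P*.
The bracket is 0.547, giving P* = 0.446/0.00256 = 174.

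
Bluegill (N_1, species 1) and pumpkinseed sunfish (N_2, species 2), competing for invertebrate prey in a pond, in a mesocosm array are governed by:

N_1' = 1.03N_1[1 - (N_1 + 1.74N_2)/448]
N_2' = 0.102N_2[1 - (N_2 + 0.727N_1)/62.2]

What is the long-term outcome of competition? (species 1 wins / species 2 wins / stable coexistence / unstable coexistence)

Compare the nullcline intercepts: K1/α12 = 448/1.74 = 257 > K2 = 62.2; K2/α21 = 62.2/0.727 = 85.6 < K1 = 448.
Since the inequalities point opposite ways, species 1 can invade but species 2 cannot.

species 1 excludes species 2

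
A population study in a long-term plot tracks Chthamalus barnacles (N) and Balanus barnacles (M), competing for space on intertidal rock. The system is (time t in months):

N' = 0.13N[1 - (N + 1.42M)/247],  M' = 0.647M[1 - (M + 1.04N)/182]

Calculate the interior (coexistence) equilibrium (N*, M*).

N* ≈ 24, M* ≈ 157

Setting both brackets to zero gives the nullclines N + 1.42M = 247 and 1.04N + M = 182.
Substituting M = 182 - 1.04N into the first: N(1 - 1.42·1.04) = 247 - 1.42·182.
So N* = -11.4/-0.477 = 24, and then M* = 182 - 1.04·24 = 157.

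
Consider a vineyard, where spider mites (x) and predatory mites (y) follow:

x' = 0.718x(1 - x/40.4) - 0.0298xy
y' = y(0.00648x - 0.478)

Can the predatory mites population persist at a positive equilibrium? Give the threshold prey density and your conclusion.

The predator equation gives dy/dt > 0 only when x > 0.478/0.00648 = 73.8.
Without the predator, x → K = 40.4. Since 40.4 < 73.8, the predator cannot invade.

Threshold x = 73.8; K < 73.8, so no, the predator goes extinct.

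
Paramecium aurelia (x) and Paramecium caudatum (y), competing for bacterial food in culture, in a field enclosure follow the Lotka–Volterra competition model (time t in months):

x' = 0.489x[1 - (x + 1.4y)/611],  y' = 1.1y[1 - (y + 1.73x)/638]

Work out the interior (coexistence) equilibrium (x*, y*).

Setting both brackets to zero gives the nullclines x + 1.4y = 611 and 1.73x + y = 638.
Substituting y = 638 - 1.73x into the first: x(1 - 1.4·1.73) = 611 - 1.4·638.
So x* = -282/-1.42 = 198, and then y* = 638 - 1.73·198 = 295.

x* ≈ 198, y* ≈ 295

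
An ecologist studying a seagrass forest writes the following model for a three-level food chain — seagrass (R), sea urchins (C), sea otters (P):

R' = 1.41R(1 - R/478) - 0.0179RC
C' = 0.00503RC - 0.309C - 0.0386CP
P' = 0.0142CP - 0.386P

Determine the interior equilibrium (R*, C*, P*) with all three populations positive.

R* ≈ 313, C* ≈ 27.2, P* ≈ 32.8

From dP/dt = 0: 0.0142C* = 0.386, so C* = 27.2.
From dR/dt = 0: 1.41(1 - R*/478) = 0.0179·27.2, giving R* = 478·(1 - 0.345) = 313.
From dC/dt = 0: 0.00503·313 - 0.309 = 0.0386P*, so P* = 1.27/0.0386 = 32.8.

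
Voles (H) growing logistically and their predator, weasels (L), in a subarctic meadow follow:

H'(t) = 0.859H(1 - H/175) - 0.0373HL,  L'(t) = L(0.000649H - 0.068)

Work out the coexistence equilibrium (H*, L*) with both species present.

From dL/dt = 0 with L > 0: 0.000649H* = 0.068, so H* = 105.
Substitute into dH/dt = 0: 0.859(1 - 105/175) = 0.0373L*.
The bracket is 0.401, giving L* = 0.345/0.0373 = 9.24.

H* ≈ 105, L* ≈ 9.24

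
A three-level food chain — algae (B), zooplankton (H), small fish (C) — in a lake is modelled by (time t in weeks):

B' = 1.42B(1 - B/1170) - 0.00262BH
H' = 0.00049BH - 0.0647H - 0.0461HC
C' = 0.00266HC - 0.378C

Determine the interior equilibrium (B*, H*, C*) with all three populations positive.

From dC/dt = 0: 0.00266H* = 0.378, so H* = 142.
From dB/dt = 0: 1.42(1 - B*/1170) = 0.00262·142, giving B* = 1170·(1 - 0.262) = 863.
From dH/dt = 0: 0.00049·863 - 0.0647 = 0.0461C*, so C* = 0.358/0.0461 = 7.77.

B* ≈ 863, H* ≈ 142, C* ≈ 7.77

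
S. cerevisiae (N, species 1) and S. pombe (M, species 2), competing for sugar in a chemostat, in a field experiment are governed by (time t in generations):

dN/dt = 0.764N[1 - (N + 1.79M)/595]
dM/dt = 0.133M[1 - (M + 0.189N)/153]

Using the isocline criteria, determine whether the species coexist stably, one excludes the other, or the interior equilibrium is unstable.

Compare the nullcline intercepts: K1/α12 = 595/1.79 = 332 > K2 = 153; K2/α21 = 153/0.189 = 810 > K1 = 595.
Since both inequalities hold, each species can invade when rare, so the interior equilibrium is stable.

stable coexistence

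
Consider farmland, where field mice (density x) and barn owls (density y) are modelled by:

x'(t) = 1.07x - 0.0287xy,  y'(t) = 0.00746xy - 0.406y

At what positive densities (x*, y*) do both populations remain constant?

Set dy/dt = 0 with y > 0: 0.00746x - 0.406 = 0, so x* = 0.406/0.00746 = 54.4.
Set dx/dt = 0 with x > 0: 1.07 - 0.0287y = 0, so y* = 1.07/0.0287 = 37.3.

x* ≈ 54.4, y* ≈ 37.3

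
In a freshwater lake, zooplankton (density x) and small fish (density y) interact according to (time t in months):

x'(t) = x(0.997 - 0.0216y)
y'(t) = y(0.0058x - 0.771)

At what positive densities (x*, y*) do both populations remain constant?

Set dy/dt = 0 with y > 0: 0.0058x - 0.771 = 0, so x* = 0.771/0.0058 = 133.
Set dx/dt = 0 with x > 0: 0.997 - 0.0216y = 0, so y* = 0.997/0.0216 = 46.2.

x* ≈ 133, y* ≈ 46.2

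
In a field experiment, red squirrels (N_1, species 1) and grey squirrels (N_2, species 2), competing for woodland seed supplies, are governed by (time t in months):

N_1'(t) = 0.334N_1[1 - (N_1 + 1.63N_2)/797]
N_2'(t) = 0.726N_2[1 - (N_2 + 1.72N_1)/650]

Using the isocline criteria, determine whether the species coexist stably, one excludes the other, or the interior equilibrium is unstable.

unstable coexistence (outcome depends on initial conditions)

Compare the nullcline intercepts: K1/α12 = 797/1.63 = 489 < K2 = 650; K2/α21 = 650/1.72 = 378 < K1 = 797.
Since both are reversed, neither can invade when rare; the interior point is a saddle.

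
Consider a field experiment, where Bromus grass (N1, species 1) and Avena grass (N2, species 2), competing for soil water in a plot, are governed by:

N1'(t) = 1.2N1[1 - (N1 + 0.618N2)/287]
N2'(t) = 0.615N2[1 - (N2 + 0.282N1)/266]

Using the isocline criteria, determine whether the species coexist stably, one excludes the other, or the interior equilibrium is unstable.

stable coexistence

Compare the nullcline intercepts: K1/α12 = 287/0.618 = 464 > K2 = 266; K2/α21 = 266/0.282 = 943 > K1 = 287.
Since both inequalities hold, each species can invade when rare, so the interior equilibrium is stable.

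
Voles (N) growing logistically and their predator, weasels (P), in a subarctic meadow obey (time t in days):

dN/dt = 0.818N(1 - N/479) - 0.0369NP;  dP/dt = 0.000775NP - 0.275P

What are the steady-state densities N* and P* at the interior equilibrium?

N* ≈ 355, P* ≈ 5.75

From dP/dt = 0 with P > 0: 0.000775N* = 0.275, so N* = 355.
Substitute into dN/dt = 0: 0.818(1 - 355/479) = 0.0369P*.
The bracket is 0.259, giving P* = 0.212/0.0369 = 5.75.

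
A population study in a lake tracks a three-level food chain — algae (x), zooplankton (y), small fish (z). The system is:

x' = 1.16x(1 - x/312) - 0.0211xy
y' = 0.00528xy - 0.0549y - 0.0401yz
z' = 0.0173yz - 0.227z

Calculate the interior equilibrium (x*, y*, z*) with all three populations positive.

From dz/dt = 0: 0.0173y* = 0.227, so y* = 13.1.
From dx/dt = 0: 1.16(1 - x*/312) = 0.0211·13.1, giving x* = 312·(1 - 0.239) = 238.
From dy/dt = 0: 0.00528·238 - 0.0549 = 0.0401z*, so z* = 1.2/0.0401 = 29.9.

x* ≈ 238, y* ≈ 13.1, z* ≈ 29.9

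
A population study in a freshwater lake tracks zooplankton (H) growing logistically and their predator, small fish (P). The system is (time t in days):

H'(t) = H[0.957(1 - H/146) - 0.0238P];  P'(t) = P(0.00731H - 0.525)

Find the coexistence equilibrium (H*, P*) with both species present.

From dP/dt = 0 with P > 0: 0.00731H* = 0.525, so H* = 71.8.
Substitute into dH/dt = 0: 0.957(1 - 71.8/146) = 0.0238P*.
The bracket is 0.508, giving P* = 0.486/0.0238 = 20.4.

H* ≈ 71.8, P* ≈ 20.4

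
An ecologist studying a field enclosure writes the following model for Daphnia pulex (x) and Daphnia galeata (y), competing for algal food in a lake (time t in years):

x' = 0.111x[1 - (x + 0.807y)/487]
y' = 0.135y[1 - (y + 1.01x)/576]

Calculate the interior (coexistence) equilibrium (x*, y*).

x* ≈ 120, y* ≈ 455

Setting both brackets to zero gives the nullclines x + 0.807y = 487 and 1.01x + y = 576.
Substituting y = 576 - 1.01x into the first: x(1 - 0.807·1.01) = 487 - 0.807·576.
So x* = 22.2/0.185 = 120, and then y* = 576 - 1.01·120 = 455.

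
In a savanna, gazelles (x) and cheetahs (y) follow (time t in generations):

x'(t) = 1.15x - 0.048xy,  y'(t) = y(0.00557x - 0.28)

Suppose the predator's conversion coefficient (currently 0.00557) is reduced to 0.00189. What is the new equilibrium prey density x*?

At the interior fixed point, setting dy/dt = 0 with y > 0 fixes x* = (predator death rate)/(xy coefficient) — independent of the other coefficients.
With the change, x* = 0.28/0.00189 = 148; it rises from 50.3.

x* ≈ 148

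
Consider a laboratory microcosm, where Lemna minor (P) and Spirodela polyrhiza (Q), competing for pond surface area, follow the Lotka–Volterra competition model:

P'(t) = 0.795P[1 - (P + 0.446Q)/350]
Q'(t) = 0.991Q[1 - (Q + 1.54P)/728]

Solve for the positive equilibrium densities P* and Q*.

Setting both brackets to zero gives the nullclines P + 0.446Q = 350 and 1.54P + Q = 728.
Substituting Q = 728 - 1.54P into the first: P(1 - 0.446·1.54) = 350 - 0.446·728.
So P* = 25.3/0.313 = 80.8, and then Q* = 728 - 1.54·80.8 = 604.

P* ≈ 80.8, Q* ≈ 604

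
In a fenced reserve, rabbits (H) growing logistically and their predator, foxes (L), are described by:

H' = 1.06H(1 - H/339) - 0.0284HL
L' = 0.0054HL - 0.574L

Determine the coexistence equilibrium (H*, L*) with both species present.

H* ≈ 106, L* ≈ 25.6

From dL/dt = 0 with L > 0: 0.0054H* = 0.574, so H* = 106.
Substitute into dH/dt = 0: 1.06(1 - 106/339) = 0.0284L*.
The bracket is 0.686, giving L* = 0.728/0.0284 = 25.6.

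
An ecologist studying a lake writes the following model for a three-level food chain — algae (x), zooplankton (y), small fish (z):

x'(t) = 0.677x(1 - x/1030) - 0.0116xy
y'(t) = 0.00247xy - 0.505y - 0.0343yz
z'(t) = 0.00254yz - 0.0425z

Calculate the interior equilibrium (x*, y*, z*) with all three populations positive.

From dz/dt = 0: 0.00254y* = 0.0425, so y* = 16.7.
From dx/dt = 0: 0.677(1 - x*/1030) = 0.0116·16.7, giving x* = 1030·(1 - 0.287) = 735.
From dy/dt = 0: 0.00247·735 - 0.505 = 0.0343z*, so z* = 1.31/0.0343 = 38.2.

x* ≈ 735, y* ≈ 16.7, z* ≈ 38.2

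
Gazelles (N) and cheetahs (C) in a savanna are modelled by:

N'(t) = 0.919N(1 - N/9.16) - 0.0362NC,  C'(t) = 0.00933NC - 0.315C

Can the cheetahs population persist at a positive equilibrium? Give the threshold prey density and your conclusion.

The predator equation gives dC/dt > 0 only when N > 0.315/0.00933 = 33.8.
Without the predator, N → K = 9.16. Since 9.16 < 33.8, the predator cannot invade.

Threshold N = 33.8; K < 33.8, so no, the predator goes extinct.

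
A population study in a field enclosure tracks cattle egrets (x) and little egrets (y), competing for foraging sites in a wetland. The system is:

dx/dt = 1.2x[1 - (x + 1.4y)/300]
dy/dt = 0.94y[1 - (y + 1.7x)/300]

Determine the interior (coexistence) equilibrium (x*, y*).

x* ≈ 87, y* ≈ 152

Setting both brackets to zero gives the nullclines x + 1.4y = 300 and 1.7x + y = 300.
Substituting y = 300 - 1.7x into the first: x(1 - 1.4·1.7) = 300 - 1.4·300.
So x* = -120/-1.38 = 87, and then y* = 300 - 1.7·87 = 152.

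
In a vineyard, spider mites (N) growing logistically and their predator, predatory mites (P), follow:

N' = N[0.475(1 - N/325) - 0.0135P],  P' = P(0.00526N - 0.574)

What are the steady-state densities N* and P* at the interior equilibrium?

N* ≈ 109, P* ≈ 23.4

From dP/dt = 0 with P > 0: 0.00526N* = 0.574, so N* = 109.
Substitute into dN/dt = 0: 0.475(1 - 109/325) = 0.0135P*.
The bracket is 0.664, giving P* = 0.316/0.0135 = 23.4.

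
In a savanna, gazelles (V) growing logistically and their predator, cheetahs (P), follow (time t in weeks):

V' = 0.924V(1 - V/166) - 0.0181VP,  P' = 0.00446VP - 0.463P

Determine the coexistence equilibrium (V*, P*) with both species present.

V* ≈ 104, P* ≈ 19.1

From dP/dt = 0 with P > 0: 0.00446V* = 0.463, so V* = 104.
Substitute into dV/dt = 0: 0.924(1 - 104/166) = 0.0181P*.
The bracket is 0.375, giving P* = 0.346/0.0181 = 19.1.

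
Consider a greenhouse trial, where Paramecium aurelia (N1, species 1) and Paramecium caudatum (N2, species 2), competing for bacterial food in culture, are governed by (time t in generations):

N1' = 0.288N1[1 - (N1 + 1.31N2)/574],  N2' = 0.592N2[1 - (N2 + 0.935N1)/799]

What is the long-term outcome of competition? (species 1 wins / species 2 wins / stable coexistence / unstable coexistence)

Compare the nullcline intercepts: K1/α12 = 574/1.31 = 438 < K2 = 799; K2/α21 = 799/0.935 = 855 > K1 = 574.
Since the inequalities point opposite ways, species 2 can invade but species 1 cannot.

species 2 excludes species 1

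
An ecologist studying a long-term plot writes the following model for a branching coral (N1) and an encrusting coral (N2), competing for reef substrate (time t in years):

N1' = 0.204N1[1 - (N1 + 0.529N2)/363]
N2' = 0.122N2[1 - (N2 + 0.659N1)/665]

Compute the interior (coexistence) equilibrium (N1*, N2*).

N1* ≈ 17.2, N2* ≈ 654

Setting both brackets to zero gives the nullclines N1 + 0.529N2 = 363 and 0.659N1 + N2 = 665.
Substituting N2 = 665 - 0.659N1 into the first: N1(1 - 0.529·0.659) = 363 - 0.529·665.
So N1* = 11.2/0.651 = 17.2, and then N2* = 665 - 0.659·17.2 = 654.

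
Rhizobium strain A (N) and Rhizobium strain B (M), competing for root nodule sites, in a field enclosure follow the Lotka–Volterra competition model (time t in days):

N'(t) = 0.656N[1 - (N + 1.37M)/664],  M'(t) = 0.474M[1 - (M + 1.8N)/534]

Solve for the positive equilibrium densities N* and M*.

Setting both brackets to zero gives the nullclines N + 1.37M = 664 and 1.8N + M = 534.
Substituting M = 534 - 1.8N into the first: N(1 - 1.37·1.8) = 664 - 1.37·534.
So N* = -67.6/-1.47 = 46.1, and then M* = 534 - 1.8·46.1 = 451.

N* ≈ 46.1, M* ≈ 451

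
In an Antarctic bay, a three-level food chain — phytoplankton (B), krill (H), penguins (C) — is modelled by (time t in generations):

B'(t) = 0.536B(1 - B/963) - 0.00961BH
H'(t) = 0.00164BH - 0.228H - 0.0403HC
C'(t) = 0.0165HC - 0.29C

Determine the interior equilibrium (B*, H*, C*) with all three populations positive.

B* ≈ 660, H* ≈ 17.6, C* ≈ 21.2

From dC/dt = 0: 0.0165H* = 0.29, so H* = 17.6.
From dB/dt = 0: 0.536(1 - B*/963) = 0.00961·17.6, giving B* = 963·(1 - 0.315) = 660.
From dH/dt = 0: 0.00164·660 - 0.228 = 0.0403C*, so C* = 0.854/0.0403 = 21.2.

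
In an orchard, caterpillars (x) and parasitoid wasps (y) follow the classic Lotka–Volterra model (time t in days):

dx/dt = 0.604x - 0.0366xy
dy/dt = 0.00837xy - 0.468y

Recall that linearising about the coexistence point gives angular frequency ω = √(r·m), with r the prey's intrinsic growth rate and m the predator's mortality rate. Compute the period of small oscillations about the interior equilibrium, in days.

T ≈ 11.8 days

Here r = 0.604 and m = 0.468, so r·m = 0.283.
ω = √0.283 = 0.532 per day, hence T = 2π/ω ≈ 11.8 days.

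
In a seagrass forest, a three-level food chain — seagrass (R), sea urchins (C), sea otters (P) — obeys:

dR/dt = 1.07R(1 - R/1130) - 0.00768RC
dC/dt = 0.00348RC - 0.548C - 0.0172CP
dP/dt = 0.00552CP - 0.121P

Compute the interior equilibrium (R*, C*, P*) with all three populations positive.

R* ≈ 952, C* ≈ 21.9, P* ≈ 161

From dP/dt = 0: 0.00552C* = 0.121, so C* = 21.9.
From dR/dt = 0: 1.07(1 - R*/1130) = 0.00768·21.9, giving R* = 1130·(1 - 0.157) = 952.
From dC/dt = 0: 0.00348·952 - 0.548 = 0.0172P*, so P* = 2.77/0.0172 = 161.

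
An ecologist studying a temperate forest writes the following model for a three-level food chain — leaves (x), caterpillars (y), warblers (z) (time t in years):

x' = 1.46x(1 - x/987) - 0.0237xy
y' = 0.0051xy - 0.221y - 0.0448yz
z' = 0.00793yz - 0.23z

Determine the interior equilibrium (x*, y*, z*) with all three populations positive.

From dz/dt = 0: 0.00793y* = 0.23, so y* = 29.
From dx/dt = 0: 1.46(1 - x*/987) = 0.0237·29, giving x* = 987·(1 - 0.471) = 522.
From dy/dt = 0: 0.0051·522 - 0.221 = 0.0448z*, so z* = 2.44/0.0448 = 54.5.

x* ≈ 522, y* ≈ 29, z* ≈ 54.5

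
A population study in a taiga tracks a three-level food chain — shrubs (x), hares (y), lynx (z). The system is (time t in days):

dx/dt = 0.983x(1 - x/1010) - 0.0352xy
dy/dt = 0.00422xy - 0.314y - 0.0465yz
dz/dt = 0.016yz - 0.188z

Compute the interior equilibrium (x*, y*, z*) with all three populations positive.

From dz/dt = 0: 0.016y* = 0.188, so y* = 11.8.
From dx/dt = 0: 0.983(1 - x*/1010) = 0.0352·11.8, giving x* = 1010·(1 - 0.421) = 585.
From dy/dt = 0: 0.00422·585 - 0.314 = 0.0465z*, so z* = 2.15/0.0465 = 46.3.

x* ≈ 585, y* ≈ 11.8, z* ≈ 46.3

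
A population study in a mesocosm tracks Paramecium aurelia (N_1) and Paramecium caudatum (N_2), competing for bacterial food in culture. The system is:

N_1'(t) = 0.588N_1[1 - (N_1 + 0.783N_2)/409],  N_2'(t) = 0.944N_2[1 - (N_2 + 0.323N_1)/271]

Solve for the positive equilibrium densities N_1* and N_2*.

Setting both brackets to zero gives the nullclines N_1 + 0.783N_2 = 409 and 0.323N_1 + N_2 = 271.
Substituting N_2 = 271 - 0.323N_1 into the first: N_1(1 - 0.783·0.323) = 409 - 0.783·271.
So N_1* = 197/0.747 = 263, and then N_2* = 271 - 0.323·263 = 186.

N_1* ≈ 263, N_2* ≈ 186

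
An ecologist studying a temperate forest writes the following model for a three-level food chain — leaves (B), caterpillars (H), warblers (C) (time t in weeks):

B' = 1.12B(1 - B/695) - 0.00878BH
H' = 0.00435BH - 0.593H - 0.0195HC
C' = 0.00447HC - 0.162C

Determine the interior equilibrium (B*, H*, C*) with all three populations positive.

From dC/dt = 0: 0.00447H* = 0.162, so H* = 36.2.
From dB/dt = 0: 1.12(1 - B*/695) = 0.00878·36.2, giving B* = 695·(1 - 0.284) = 498.
From dH/dt = 0: 0.00435·498 - 0.593 = 0.0195C*, so C* = 1.57/0.0195 = 80.6.

B* ≈ 498, H* ≈ 36.2, C* ≈ 80.6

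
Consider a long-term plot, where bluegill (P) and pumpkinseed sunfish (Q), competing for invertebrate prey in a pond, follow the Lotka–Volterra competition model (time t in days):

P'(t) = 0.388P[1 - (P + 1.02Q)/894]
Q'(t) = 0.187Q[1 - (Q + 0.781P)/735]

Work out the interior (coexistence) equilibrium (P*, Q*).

Setting both brackets to zero gives the nullclines P + 1.02Q = 894 and 0.781P + Q = 735.
Substituting Q = 735 - 0.781P into the first: P(1 - 1.02·0.781) = 894 - 1.02·735.
So P* = 144/0.203 = 710, and then Q* = 735 - 0.781·710 = 181.

P* ≈ 710, Q* ≈ 181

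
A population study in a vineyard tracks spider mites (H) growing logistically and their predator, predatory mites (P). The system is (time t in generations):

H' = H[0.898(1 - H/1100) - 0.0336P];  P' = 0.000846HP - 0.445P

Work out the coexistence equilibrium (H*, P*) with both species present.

H* ≈ 526, P* ≈ 13.9

From dP/dt = 0 with P > 0: 0.000846H* = 0.445, so H* = 526.
Substitute into dH/dt = 0: 0.898(1 - 526/1100) = 0.0336P*.
The bracket is 0.522, giving P* = 0.469/0.0336 = 13.9.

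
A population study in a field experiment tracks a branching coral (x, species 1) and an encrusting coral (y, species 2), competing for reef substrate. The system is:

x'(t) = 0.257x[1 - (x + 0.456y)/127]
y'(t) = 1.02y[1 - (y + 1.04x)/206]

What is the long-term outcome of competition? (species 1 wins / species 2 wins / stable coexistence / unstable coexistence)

stable coexistence

Compare the nullcline intercepts: K1/α12 = 127/0.456 = 279 > K2 = 206; K2/α21 = 206/1.04 = 198 > K1 = 127.
Since both inequalities hold, each species can invade when rare, so the interior equilibrium is stable.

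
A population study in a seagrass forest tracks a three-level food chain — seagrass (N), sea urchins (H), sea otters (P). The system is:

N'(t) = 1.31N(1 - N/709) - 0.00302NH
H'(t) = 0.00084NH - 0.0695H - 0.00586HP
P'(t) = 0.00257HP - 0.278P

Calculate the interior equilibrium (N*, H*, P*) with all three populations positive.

From dP/dt = 0: 0.00257H* = 0.278, so H* = 108.
From dN/dt = 0: 1.31(1 - N*/709) = 0.00302·108, giving N* = 709·(1 - 0.249) = 532.
From dH/dt = 0: 0.00084·532 - 0.0695 = 0.00586P*, so P* = 0.378/0.00586 = 64.4.

N* ≈ 532, H* ≈ 108, P* ≈ 64.4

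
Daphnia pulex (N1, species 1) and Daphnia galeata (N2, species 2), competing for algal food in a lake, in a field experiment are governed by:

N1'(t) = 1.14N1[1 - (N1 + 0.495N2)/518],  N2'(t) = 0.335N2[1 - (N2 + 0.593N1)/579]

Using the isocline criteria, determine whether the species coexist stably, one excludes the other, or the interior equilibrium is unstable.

Compare the nullcline intercepts: K1/α12 = 518/0.495 = 1050 > K2 = 579; K2/α21 = 579/0.593 = 976 > K1 = 518.
Since both inequalities hold, each species can invade when rare, so the interior equilibrium is stable.

stable coexistence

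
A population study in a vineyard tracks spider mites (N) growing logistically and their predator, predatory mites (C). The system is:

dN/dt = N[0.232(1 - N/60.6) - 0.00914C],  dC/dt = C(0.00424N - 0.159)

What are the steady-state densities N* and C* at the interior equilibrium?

From dC/dt = 0 with C > 0: 0.00424N* = 0.159, so N* = 37.5.
Substitute into dN/dt = 0: 0.232(1 - 37.5/60.6) = 0.00914C*.
The bracket is 0.381, giving C* = 0.0884/0.00914 = 9.68.

N* ≈ 37.5, C* ≈ 9.68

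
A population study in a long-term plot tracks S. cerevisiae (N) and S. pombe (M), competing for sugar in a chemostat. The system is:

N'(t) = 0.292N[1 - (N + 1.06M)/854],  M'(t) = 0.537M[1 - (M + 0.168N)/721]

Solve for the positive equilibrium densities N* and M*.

Setting both brackets to zero gives the nullclines N + 1.06M = 854 and 0.168N + M = 721.
Substituting M = 721 - 0.168N into the first: N(1 - 1.06·0.168) = 854 - 1.06·721.
So N* = 89.7/0.822 = 109, and then M* = 721 - 0.168·109 = 703.

N* ≈ 109, M* ≈ 703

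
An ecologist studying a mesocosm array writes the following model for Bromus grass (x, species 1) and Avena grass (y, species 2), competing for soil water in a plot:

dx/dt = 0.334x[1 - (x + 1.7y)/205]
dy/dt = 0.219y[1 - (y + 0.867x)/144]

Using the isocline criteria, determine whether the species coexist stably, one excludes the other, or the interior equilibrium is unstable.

Compare the nullcline intercepts: K1/α12 = 205/1.7 = 121 < K2 = 144; K2/α21 = 144/0.867 = 166 < K1 = 205.
Since both are reversed, neither can invade when rare; the interior point is a saddle.

unstable coexistence (outcome depends on initial conditions)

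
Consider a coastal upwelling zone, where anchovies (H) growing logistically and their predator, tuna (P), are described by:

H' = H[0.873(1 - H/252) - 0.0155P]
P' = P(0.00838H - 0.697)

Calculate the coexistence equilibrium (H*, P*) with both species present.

From dP/dt = 0 with P > 0: 0.00838H* = 0.697, so H* = 83.2.
Substitute into dH/dt = 0: 0.873(1 - 83.2/252) = 0.0155P*.
The bracket is 0.67, giving P* = 0.585/0.0155 = 37.7.

H* ≈ 83.2, P* ≈ 37.7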